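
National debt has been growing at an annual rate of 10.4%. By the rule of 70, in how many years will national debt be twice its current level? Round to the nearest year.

roughly 7 years

70/10.4 ≈ 6.73, so it doubles roughly every 7 years.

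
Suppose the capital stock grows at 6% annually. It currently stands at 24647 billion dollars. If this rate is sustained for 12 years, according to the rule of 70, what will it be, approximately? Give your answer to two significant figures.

It doubles every 70/6 ≈ 11.67 years, so 12 years is 1.03 doublings.
2^1.03 ≈ 2.04; 24647 × 2.04 ≈ 50000 billion dollars.

approximately 50000 billion dollars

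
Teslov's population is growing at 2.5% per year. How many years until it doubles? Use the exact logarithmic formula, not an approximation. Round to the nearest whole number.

t = ln(2) / ln(1 + 0.025) = 0.6931 / 0.024693 ≈ 28.07.
≈ 28 years.

28 years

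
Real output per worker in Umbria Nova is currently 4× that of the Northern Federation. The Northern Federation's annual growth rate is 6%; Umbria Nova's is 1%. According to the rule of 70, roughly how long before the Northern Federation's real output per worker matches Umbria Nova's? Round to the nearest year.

approximately 28 years

What matters is the difference: 5 pp.
Rule of 70 on the gap: the ratio halves every 70/5 ≈ 14.00 years.
A 4× gap closes after 2 halvings: 2 × 14.00 ≈ 28 years.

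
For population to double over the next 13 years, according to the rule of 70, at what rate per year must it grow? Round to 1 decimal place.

70 / 13 ≈ 5.38, so about 5.4% per year.

5.4%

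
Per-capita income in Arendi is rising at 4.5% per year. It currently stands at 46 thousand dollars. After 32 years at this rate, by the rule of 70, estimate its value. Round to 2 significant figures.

Doubling time ≈ 70/4.5 = 15.56 years.
32 years is 32/15.56 ≈ 2.06 doublings, a factor of 2^2.06 ≈ 4.17.
46 × 4.17 ≈ 190 thousand dollars.

190 thousand dollars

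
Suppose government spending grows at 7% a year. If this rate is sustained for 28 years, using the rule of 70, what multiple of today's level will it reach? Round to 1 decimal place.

7.0 times

Doubling time ≈ 70/7 = 10.00 years.
28 years / 10.00 ≈ 2.80 doublings → factor 2^2.80 ≈ 7.0.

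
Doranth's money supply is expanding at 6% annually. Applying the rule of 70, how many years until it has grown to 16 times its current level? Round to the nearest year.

around 47 years

One doubling takes 70/6 = 11.67 years.
16× is 4 doublings, so 4 × 11.67 ≈ 47 years.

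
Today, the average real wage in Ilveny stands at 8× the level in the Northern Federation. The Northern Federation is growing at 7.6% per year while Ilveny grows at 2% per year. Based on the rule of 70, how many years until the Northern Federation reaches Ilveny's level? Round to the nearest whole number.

around 38 years

What matters is the difference: 5.6 pp.
Rule of 70 on the gap: the ratio halves every 70/5.6 ≈ 12.50 years.
An 8× gap closes after 3 halvings: 3 × 12.50 ≈ 38 years.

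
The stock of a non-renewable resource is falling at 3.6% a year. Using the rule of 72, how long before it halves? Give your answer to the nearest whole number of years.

The rule works in reverse for decay: 72/3.6 ≈ 20.00 years to halve.

20 years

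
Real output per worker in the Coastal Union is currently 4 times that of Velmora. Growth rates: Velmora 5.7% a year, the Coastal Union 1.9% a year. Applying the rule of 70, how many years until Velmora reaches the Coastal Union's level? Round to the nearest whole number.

approximately 37 years

The growth-rate gap is 5.7% − 1.9% = 3.8 percentage points.
So the ratio between them halves every 70/3.8 ≈ 18.42 years.
A 4 times gap closes after 2 halvings: 2 × 18.42 ≈ 37 years.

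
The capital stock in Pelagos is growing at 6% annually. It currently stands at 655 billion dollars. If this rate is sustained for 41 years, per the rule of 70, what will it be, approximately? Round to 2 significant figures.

roughly 7500 billion dollars

It doubles every 70/6 ≈ 11.67 years, so 41 years is 3.51 doublings.
2^3.51 ≈ 11.39; 655 × 11.39 ≈ 7500 billion dollars.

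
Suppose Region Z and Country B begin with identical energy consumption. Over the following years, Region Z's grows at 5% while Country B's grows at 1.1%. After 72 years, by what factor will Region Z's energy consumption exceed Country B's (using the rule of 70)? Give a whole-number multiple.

Rate gap = 5% − 1.1% = 3.9 points.
The ratio doubles every 70/3.9 ≈ 17.95 years.
72/17.95 ≈ 4.01 doublings → ratio ≈ 2^4.01 ≈ 16.

approximately 16 times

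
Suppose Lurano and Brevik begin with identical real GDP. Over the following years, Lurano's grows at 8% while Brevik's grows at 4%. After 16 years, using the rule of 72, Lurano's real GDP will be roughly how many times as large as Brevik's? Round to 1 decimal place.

Rate gap = 8% − 4% = 4 points.
The ratio doubles every 72/4 ≈ 18.00 years.
16/18.00 ≈ 0.89 doublings → ratio ≈ 2^0.89 ≈ 1.9.

around 1.9 times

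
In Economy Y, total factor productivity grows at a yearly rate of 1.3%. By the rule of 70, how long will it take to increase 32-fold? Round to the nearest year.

One doubling takes 70/1.3 = 53.85 years.
32 = 2^5, so 5 doublings → 269 years.

≈ 269 years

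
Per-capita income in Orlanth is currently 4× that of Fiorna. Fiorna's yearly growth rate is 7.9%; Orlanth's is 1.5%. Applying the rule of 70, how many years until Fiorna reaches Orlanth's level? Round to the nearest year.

22 years

The growth-rate gap is 7.9% − 1.5% = 6.4 percentage points.
So the ratio between them halves every 70/6.4 ≈ 10.94 years.
A 4× gap closes after 2 halvings: 2 × 10.94 ≈ 22 years.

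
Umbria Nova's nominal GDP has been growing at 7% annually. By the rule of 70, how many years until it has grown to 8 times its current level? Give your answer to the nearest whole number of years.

At 7% it doubles every 70/7 ≈ 10.00 years.
Getting to 8× needs 3 doublings: 3 × 10.00 ≈ 30 years.

about 30 years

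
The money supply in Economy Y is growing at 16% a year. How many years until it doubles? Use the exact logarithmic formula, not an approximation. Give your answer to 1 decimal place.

t = ln(2) / ln(1 + 0.16) = 0.6931 / 0.148420 ≈ 4.67.

4.7 years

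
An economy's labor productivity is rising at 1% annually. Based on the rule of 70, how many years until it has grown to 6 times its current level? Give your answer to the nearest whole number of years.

about 181 years

Doubling time ≈ 70/1 = 70.00 years.
Reaching 6× takes log₂(6) ≈ 2.58 doublings.
2.58 × 70.00 ≈ 181 years.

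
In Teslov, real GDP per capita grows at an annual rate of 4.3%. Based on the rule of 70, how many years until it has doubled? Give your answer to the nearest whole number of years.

At 4.3%, doubling takes about 70/4.3 = 16.28 years.

roughly 16 years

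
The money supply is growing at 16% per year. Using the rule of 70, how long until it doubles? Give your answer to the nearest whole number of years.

approximately 4 years

At 16%, doubling takes about 70/16 = 4.38 years.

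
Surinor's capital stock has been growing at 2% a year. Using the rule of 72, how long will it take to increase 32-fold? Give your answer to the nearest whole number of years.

Doubling time ≈ 72/2 = 36.00 years.
Getting to 32× needs 5 doublings: 5 × 36.00 ≈ 180 years.

180 years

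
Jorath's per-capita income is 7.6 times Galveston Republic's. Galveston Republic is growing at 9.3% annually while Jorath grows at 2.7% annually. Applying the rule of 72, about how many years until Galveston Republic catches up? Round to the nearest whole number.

What matters is the difference: 6.6 pp.
Rule of 72 on the gap: the ratio halves every 72/6.6 ≈ 10.91 years.
A 7.6 times gap takes log₂(7.6) ≈ 2.93 halvings to close: 2.93 × 10.91 ≈ 32 years.

about 32 years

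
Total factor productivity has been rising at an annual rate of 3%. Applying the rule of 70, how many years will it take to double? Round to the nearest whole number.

23 years

Doubling time ≈ 70 / 3 = 23.33 years.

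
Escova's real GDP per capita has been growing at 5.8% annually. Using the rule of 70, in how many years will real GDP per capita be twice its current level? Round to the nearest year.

approximately 12 years

At 5.8%, doubling takes about 70/5.8 = 12.07 years.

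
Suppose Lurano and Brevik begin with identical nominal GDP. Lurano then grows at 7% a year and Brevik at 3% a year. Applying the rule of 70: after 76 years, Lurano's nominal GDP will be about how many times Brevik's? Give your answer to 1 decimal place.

approximately 20.3 times

Only the 4-point difference matters.
70/4 ≈ 17.50 years per doubling of the ratio; 76 years gives 4.34 doublings, so ≈ 20.3×.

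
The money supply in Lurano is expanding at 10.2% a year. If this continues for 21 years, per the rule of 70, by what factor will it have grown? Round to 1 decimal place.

≈ 8.3 times

Doubling time ≈ 70/10.2 = 6.86 years.
21 years / 6.86 ≈ 3.06 doublings → factor 2^3.06 ≈ 8.3.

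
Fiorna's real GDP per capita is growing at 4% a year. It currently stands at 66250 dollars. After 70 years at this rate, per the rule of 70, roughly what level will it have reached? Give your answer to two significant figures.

Doubling time ≈ 70/4 = 17.50 years.
70 years is 70/17.50 ≈ 4.00 doublings, a factor of 2^4.00 ≈ 16.00.
66250 × 16.00 ≈ 1100000 dollars.

approximately 1100000 dollars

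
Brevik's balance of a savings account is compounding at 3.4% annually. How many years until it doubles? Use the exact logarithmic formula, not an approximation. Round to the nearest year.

t = ln(2) / ln(1 + 0.034) = 0.6931 / 0.033435 ≈ 20.73.
≈ 21 years.

21 years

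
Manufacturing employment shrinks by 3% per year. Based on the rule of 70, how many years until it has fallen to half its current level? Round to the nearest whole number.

Halving time ≈ 70 / 3 = 23.33 → 23 years.

23 years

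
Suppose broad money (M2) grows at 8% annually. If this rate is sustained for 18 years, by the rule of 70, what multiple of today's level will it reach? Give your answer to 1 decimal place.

Doubles every ≈ 8.75 years (70/8).
18 years is 2.06 doublings; 2^2.06 ≈ 4.2×.

about 4.2 times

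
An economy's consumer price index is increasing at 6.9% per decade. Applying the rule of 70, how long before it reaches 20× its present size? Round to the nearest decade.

One doubling takes 70/6.9 = 10.14 decades.
Reaching 20× takes log₂(20) ≈ 4.32 doublings.
4.32 × 10.14 ≈ 44 decades.

about 44 decades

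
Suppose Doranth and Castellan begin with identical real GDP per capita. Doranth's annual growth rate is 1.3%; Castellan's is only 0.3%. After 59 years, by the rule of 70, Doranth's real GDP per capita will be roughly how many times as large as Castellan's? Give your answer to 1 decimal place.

Rate gap = 1.3% − 0.3% = 1 point.
The ratio doubles every 70/1 ≈ 70.00 years.
59/70.00 ≈ 0.84 doublings → ratio ≈ 2^0.84 ≈ 1.8.

≈ 1.8 times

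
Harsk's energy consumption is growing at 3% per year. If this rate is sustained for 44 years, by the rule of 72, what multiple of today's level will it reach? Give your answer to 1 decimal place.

Doubles every ≈ 24.00 years (72/3).
44 years is 1.83 doublings; 2^1.83 ≈ 3.6×.

3.6 times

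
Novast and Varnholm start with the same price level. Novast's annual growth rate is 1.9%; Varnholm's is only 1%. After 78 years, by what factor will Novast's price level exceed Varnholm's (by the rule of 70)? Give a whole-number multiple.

Rate gap = 1.9% − 1% = 0.9 points.
The ratio doubles every 70/0.9 ≈ 77.78 years.
78/77.78 ≈ 1.00 doublings → ratio ≈ 2^1.00 ≈ 2.

around 2 times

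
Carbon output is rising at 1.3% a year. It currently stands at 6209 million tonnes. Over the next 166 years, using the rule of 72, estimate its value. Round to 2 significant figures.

roughly 50000 million tonnes

It doubles every 72/1.3 ≈ 55.38 years, so 166 years is 3.00 doublings.
2^3.00 ≈ 8.00; 6209 × 8.00 ≈ 50000 million tonnes.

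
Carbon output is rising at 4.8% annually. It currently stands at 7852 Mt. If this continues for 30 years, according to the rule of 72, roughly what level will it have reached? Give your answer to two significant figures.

Doubling time ≈ 72/4.8 = 15.00 years.
30 years is 30/15.00 ≈ 2.00 doublings, a factor of 2^2.00 ≈ 4.00.
7852 × 4.00 ≈ 31000 Mt.

about 31000 Mt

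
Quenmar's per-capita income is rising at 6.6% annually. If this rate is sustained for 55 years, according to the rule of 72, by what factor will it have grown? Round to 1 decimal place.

approximately 32.9 times

Doubling time ≈ 72/6.6 = 10.91 years.
55 years / 10.91 ≈ 5.04 doublings → factor 2^5.04 ≈ 32.9.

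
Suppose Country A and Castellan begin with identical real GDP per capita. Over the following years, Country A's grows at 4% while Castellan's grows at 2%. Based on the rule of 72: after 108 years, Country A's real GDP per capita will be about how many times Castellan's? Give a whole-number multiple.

Only the 2-point difference matters.
72/2 ≈ 36.00 years per doubling of the ratio; 108 years gives 3.00 doublings, so ≈ 8×.

about 8 times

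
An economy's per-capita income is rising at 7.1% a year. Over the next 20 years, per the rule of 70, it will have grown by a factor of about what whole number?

around 4 times

70/7.1 ≈ 9.86 years per doubling.
20 years fits 2 doublings: 2^2 = 4.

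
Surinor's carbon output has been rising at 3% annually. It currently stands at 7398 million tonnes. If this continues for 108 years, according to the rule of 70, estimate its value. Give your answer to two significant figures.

It doubles every 70/3 ≈ 23.33 years, so 108 years is 4.63 doublings.
2^4.63 ≈ 24.76; 7398 × 24.76 ≈ 180000 million tonnes.

around 180000 million tonnes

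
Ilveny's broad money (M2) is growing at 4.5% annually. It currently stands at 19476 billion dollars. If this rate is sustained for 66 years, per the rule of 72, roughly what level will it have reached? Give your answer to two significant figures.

It doubles every 72/4.5 ≈ 16.00 years, so 66 years is 4.13 doublings.
2^4.13 ≈ 17.51; 19476 × 17.51 ≈ 340000 billion dollars.

approximately 340000 billion dollars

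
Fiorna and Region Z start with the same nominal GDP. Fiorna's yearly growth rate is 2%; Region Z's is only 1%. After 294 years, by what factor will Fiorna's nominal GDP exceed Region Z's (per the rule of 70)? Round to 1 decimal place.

Fiorna pulls ahead at 1 pp per year, so the ratio doubles every 70/1 ≈ 70.00 years.
In 294 years that's 4.20 doublings: 2^4.20 ≈ 18.4.

roughly 18.4 times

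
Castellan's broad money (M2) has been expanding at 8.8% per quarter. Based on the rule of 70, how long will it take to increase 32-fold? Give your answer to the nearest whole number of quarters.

One doubling takes 70/8.8 = 7.95 quarters.
32 = 2^5, so 5 doublings → 40 quarters.

approximately 40 quarters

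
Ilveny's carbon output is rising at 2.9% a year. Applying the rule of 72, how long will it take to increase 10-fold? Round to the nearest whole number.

roughly 82 years

Doubling time ≈ 72/2.9 = 24.83 years.
Reaching 10× takes log₂(10) ≈ 3.32 doublings.
3.32 × 24.83 ≈ 82 years.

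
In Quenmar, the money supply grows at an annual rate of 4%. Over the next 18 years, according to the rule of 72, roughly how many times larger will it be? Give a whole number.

≈ 2 times

At 4% one doubling takes ≈ 18.00 years; 18 years is 1 of them, so ×2.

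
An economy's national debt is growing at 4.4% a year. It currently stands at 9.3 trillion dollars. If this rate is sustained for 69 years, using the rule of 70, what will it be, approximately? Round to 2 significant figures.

190 trillion dollars

Doubling time ≈ 70/4.4 = 15.91 years.
69 years is 69/15.91 ≈ 4.34 doublings, a factor of 2^4.34 ≈ 20.25.
9.3 × 20.25 ≈ 190 trillion dollars.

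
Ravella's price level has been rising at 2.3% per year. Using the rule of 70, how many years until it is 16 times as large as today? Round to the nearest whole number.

≈ 122 years

Doubling time ≈ 70/2.3 = 30.43 years.
16× is 4 doublings, so 4 × 30.43 ≈ 122 years.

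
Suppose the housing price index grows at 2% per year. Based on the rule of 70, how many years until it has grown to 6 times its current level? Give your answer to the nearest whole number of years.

At 2% it doubles every 70/2 ≈ 35.00 years.
6× is log₂ 6 ≈ 2.58 doublings, so ≈ 2.58 × 35.00 = 90 years.

90 years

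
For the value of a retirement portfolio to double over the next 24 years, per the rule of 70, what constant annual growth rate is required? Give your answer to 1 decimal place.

70 / 24 ≈ 2.92, so about 2.9% annually.

approximately 2.9%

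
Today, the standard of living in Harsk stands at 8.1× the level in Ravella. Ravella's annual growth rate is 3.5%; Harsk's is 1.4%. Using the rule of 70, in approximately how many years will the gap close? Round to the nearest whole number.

around 101 years

Ravella gains on Harsk at 3.5% − 1.4% = 2.1 points a year.
At that relative rate the gap halves every 70/2.1 ≈ 33.33 years.
An 8.1× gap takes log₂(8.1) ≈ 3.02 halvings to close: 3.02 × 33.33 ≈ 101 years.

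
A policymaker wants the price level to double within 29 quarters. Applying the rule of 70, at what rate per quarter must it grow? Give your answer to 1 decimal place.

about 2.4%

70 / 29 ≈ 2.41, so about 2.4% per quarter.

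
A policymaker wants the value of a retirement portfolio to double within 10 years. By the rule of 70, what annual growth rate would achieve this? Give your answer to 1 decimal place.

70 / 10 ≈ 7.00, so about 7.0% a year.

approximately 7.0%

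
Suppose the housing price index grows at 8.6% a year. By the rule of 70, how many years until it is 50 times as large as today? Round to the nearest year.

about 46 years

At 8.6% it doubles every 70/8.6 ≈ 8.14 years.
Reaching 50× takes log₂(50) ≈ 5.64 doublings.
5.64 × 8.14 ≈ 46 years.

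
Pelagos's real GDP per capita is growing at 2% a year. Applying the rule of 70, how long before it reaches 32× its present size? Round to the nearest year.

≈ 175 years

Doubling time ≈ 70/2 = 35.00 years.
32× is 5 doublings, so 5 × 35.00 ≈ 175 years.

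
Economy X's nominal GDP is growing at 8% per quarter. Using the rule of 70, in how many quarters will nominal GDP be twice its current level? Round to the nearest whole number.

approximately 9 quarters

70/8 ≈ 8.75, so it doubles roughly every 9 quarters.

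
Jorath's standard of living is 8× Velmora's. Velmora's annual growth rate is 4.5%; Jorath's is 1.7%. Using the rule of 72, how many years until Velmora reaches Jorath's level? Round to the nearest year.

about 77 years

Velmora gains on Jorath at 4.5% − 1.7% = 2.8 points a year.
At that relative rate the gap halves every 72/2.8 ≈ 25.71 years.
An 8× gap closes after 3 halvings: 3 × 25.71 ≈ 77 years.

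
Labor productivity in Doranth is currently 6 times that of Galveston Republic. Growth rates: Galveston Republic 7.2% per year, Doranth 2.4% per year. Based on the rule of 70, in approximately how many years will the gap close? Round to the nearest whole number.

around 38 years

The growth-rate gap is 7.2% − 2.4% = 4.8 percentage points.
So the ratio between them halves every 70/4.8 ≈ 14.58 years.
A 6 times gap takes log₂(6) ≈ 2.58 halvings to close: 2.58 × 14.58 ≈ 38 years.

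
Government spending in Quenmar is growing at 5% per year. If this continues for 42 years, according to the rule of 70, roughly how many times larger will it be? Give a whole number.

At 5% one doubling takes ≈ 14.00 years; 42 years is 3 of them, so ×8.

around 8 times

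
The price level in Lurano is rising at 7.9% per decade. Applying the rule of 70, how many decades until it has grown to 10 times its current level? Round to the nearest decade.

One doubling takes 70/7.9 = 8.86 decades.
10× is log₂ 10 ≈ 3.32 doublings, so ≈ 3.32 × 8.86 = 29 decades.

about 29 decades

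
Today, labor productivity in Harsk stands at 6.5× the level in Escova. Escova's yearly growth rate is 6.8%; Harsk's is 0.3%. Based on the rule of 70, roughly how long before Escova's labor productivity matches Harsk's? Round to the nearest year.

What matters is the difference: 6.5 pp.
Rule of 70 on the gap: the ratio halves every 70/6.5 ≈ 10.77 years.
A 6.5× gap takes log₂(6.5) ≈ 2.70 halvings to close: 2.70 × 10.77 ≈ 29 years.

about 29 years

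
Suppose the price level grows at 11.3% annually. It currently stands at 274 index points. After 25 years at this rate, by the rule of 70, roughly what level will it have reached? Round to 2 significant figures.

4500 index points

Doubling time ≈ 70/11.3 = 6.19 years.
25 years is 25/6.19 ≈ 4.04 doublings, a factor of 2^4.04 ≈ 16.45.
274 × 16.45 ≈ 4500 index points.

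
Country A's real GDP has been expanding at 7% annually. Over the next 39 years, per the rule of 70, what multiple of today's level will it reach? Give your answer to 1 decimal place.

≈ 14.9 times

Doubles every ≈ 10.00 years (70/7).
39 years is 3.90 doublings; 2^3.90 ≈ 14.9×.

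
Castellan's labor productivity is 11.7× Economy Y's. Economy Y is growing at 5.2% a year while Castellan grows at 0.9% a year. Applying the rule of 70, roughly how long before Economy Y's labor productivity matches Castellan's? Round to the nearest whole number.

The growth-rate gap is 5.2% − 0.9% = 4.3 percentage points.
So the ratio between them halves every 70/4.3 ≈ 16.28 years.
An 11.7× gap takes log₂(11.7) ≈ 3.55 halvings to close: 3.55 × 16.28 ≈ 58 years.

about 58 years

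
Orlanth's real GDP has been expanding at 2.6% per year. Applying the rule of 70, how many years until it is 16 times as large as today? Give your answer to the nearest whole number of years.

Doubling time ≈ 70/2.6 = 26.92 years.
16× is 4 doublings, so 4 × 26.92 ≈ 108 years.

≈ 108 years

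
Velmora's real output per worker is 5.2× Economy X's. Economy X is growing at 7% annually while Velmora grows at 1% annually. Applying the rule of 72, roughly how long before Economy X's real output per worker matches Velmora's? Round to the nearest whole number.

The growth-rate gap is 7% − 1% = 6 percentage points.
So the ratio between them halves every 72/6 ≈ 12.00 years.
A 5.2× gap takes log₂(5.2) ≈ 2.38 halvings to close: 2.38 × 12.00 ≈ 29 years.

approximately 29 years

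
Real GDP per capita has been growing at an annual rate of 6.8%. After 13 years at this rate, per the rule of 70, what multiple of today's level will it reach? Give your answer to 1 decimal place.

≈ 2.4 times

Doubles every ≈ 10.29 years (70/6.8).
13 years is 1.26 doublings; 2^1.26 ≈ 2.4×.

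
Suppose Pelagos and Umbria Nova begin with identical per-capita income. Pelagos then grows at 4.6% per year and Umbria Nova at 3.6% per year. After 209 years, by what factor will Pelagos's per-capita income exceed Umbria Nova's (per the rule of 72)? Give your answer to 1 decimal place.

Only the 1-point difference matters.
72/1 ≈ 72.00 years per doubling of the ratio; 209 years gives 2.90 doublings, so ≈ 7.5×.

around 7.5 times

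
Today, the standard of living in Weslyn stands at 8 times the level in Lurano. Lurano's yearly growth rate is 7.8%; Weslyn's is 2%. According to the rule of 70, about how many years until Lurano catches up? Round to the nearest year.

The growth-rate gap is 7.8% − 2% = 5.8 percentage points.
So the ratio between them halves every 70/5.8 ≈ 12.07 years.
An 8 times gap closes after 3 halvings: 3 × 12.07 ≈ 36 years.

36 years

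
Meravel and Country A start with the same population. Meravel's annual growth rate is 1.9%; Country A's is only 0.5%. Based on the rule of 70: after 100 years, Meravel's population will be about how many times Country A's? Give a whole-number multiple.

4 times

Rate gap = 1.9% − 0.5% = 1.4 points.
The ratio doubles every 70/1.4 ≈ 50.00 years.
100/50.00 ≈ 2.00 doublings → ratio ≈ 2^2.00 ≈ 4.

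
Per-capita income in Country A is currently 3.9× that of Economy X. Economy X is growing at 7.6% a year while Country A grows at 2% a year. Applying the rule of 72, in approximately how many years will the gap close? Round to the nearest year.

approximately 25 years

What matters is the difference: 5.6 pp.
Rule of 72 on the gap: the ratio halves every 72/5.6 ≈ 12.86 years.
A 3.9× gap takes log₂(3.9) ≈ 1.96 halvings to close: 1.96 × 12.86 ≈ 25 years.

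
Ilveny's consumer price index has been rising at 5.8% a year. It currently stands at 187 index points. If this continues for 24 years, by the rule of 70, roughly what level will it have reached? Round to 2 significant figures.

740 index points

Doubling time ≈ 70/5.8 = 12.07 years.
24 years is 24/12.07 ≈ 1.99 doublings, a factor of 2^1.99 ≈ 3.97.
187 × 3.97 ≈ 740 index points.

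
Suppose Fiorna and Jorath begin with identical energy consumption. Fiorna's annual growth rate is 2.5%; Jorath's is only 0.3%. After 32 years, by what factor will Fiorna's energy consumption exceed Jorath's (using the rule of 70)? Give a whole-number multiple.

Fiorna pulls ahead at 2.2 pp per year, so the ratio doubles every 70/2.2 ≈ 31.82 years.
In 32 years that's 1.01 doublings: 2^1.01 ≈ 2.

approximately 2 times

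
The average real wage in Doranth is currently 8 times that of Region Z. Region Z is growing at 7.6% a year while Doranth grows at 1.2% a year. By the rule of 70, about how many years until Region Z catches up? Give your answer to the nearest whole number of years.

Region Z gains on Doranth at 7.6% − 1.2% = 6.4 points a year.
At that relative rate the gap halves every 70/6.4 ≈ 10.94 years.
An 8 times gap closes after 3 halvings: 3 × 10.94 ≈ 33 years.

≈ 33 years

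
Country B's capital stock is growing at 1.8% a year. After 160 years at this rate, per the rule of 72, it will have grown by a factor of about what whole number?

72/1.8 ≈ 40.00 years per doubling.
160 years fits 4 doublings: 2^4 = 16.

approximately 16 times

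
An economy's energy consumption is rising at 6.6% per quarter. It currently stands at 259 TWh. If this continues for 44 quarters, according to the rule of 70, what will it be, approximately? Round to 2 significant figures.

4600 TWh

It doubles every 70/6.6 ≈ 10.61 quarters, so 44 quarters is 4.15 doublings.
2^4.15 ≈ 17.75; 259 × 17.75 ≈ 4600 TWh.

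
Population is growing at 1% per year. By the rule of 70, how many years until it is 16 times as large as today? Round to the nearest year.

around 280 years

At 1% it doubles every 70/1 ≈ 70.00 years.
Getting to 16× needs 4 doublings: 4 × 70.00 ≈ 280 years.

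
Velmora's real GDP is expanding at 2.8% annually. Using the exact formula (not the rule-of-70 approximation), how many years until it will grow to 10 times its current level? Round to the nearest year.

t = ln(10) / ln(1 + 0.028) = 2.3026 / 0.027615 ≈ 83.38.
≈ 83 years.

83 years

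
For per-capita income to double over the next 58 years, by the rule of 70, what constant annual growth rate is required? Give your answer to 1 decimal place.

70 / 58 ≈ 1.21, so about 1.2% a year.

1.2%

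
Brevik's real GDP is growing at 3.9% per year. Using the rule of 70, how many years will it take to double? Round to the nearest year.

around 18 years

Doubling time ≈ 70 / 3.9 = 17.95 years.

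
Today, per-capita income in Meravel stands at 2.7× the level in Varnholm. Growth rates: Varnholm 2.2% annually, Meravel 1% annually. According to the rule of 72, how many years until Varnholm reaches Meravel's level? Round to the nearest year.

approximately 86 years

What matters is the difference: 1.2 pp.
Rule of 72 on the gap: the ratio halves every 72/1.2 ≈ 60.00 years.
A 2.7× gap takes log₂(2.7) ≈ 1.43 halvings to close: 1.43 × 60.00 ≈ 86 years.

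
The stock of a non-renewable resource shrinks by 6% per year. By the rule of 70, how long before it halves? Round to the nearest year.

about 12 years

Falling at 6%, it halves about every 70/6 = 11.67 years.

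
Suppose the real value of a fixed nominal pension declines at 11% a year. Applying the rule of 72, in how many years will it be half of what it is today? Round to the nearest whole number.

Falling at 11%, it halves about every 72/11 = 6.55 years.

approximately 7 years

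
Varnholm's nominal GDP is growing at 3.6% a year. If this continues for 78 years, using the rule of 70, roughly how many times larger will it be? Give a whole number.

16 times

70/3.6 ≈ 19.44 years per doubling.
78 years fits 4 doublings: 2^4 = 16.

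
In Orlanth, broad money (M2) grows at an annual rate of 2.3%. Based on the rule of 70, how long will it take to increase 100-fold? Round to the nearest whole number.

At 2.3% it doubles every 70/2.3 ≈ 30.43 years.
Reaching 100× takes log₂(100) ≈ 6.64 doublings.
6.64 × 30.43 ≈ 202 years.

roughly 202 years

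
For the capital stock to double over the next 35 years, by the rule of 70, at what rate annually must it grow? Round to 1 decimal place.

70 / 35 ≈ 2.00, so about 2.0% annually.

approximately 2.0%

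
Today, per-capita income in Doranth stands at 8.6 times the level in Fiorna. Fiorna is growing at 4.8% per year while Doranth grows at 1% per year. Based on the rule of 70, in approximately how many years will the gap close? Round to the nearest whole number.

The growth-rate gap is 4.8% − 1% = 3.8 percentage points.
So the ratio between them halves every 70/3.8 ≈ 18.42 years.
An 8.6 times gap takes log₂(8.6) ≈ 3.10 halvings to close: 3.10 × 18.42 ≈ 57 years.

around 57 years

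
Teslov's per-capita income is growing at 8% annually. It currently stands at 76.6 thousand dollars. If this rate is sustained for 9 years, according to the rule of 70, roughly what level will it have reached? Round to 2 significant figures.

Doubling time ≈ 70/8 = 8.75 years.
9 years is 9/8.75 ≈ 1.03 doublings, a factor of 2^1.03 ≈ 2.04.
76.6 × 2.04 ≈ 160 thousand dollars.

roughly 160 thousand dollars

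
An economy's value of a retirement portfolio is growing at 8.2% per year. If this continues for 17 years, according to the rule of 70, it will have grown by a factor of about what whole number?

70/8.2 ≈ 8.54 years per doubling.
17 years fits 2 doublings: 2^2 = 4.

≈ 4 times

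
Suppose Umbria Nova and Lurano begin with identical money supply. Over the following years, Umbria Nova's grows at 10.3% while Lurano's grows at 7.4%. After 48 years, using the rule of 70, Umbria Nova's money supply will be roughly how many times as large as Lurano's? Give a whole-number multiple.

≈ 4 times

Umbria Nova pulls ahead at 2.9 pp per year, so the ratio doubles every 70/2.9 ≈ 24.14 years.
In 48 years that's 1.99 doublings: 2^1.99 ≈ 4.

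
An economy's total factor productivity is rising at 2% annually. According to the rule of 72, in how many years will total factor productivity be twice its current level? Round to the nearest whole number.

roughly 36 years

At 2%, doubling takes about 72/2 = 36.00 years.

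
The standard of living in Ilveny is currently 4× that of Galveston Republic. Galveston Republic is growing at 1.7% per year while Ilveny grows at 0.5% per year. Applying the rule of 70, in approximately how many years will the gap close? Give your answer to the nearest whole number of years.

approximately 117 years

What matters is the difference: 1.2 pp.
Rule of 70 on the gap: the ratio halves every 70/1.2 ≈ 58.33 years.
A 4× gap closes after 2 halvings: 2 × 58.33 ≈ 117 years.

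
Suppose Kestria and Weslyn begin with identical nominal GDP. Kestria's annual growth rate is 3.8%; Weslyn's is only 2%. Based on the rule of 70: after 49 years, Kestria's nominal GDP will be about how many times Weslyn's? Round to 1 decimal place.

about 2.4 times

Only the 1.8-point difference matters.
70/1.8 ≈ 38.89 years per doubling of the ratio; 49 years gives 1.26 doublings, so ≈ 2.4×.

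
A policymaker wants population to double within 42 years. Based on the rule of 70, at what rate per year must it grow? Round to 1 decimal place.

70 / 42 ≈ 1.67, so about 1.7% per year.

1.7%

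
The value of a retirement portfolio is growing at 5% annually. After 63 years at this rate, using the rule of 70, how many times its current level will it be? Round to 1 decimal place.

Doubling time ≈ 70/5 = 14.00 years.
63 years / 14.00 ≈ 4.50 doublings → factor 2^4.50 ≈ 22.6.

roughly 22.6 times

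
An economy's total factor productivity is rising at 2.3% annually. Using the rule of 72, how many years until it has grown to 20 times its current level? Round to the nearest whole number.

One doubling takes 72/2.3 = 31.30 years.
20× is log₂ 20 ≈ 4.32 doublings, so ≈ 4.32 × 31.30 = 135 years.

≈ 135 years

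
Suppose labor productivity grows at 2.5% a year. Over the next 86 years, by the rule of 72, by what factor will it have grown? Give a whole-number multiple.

around 8 times

72/2.5 ≈ 28.80 years per doubling.
86 years fits 3 doublings: 2^3 = 8.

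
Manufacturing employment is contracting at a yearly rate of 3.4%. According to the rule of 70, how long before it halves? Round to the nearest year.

21 years

Halving time ≈ 70 / 3.4 = 20.59 → 21 years.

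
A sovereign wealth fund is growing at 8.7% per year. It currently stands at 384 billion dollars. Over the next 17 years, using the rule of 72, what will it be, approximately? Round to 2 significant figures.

about 1600 billion dollars

Doubling time ≈ 72/8.7 = 8.28 years.
17 years is 17/8.28 ≈ 2.05 doublings, a factor of 2^2.05 ≈ 4.14.
384 × 4.14 ≈ 1600 billion dollars.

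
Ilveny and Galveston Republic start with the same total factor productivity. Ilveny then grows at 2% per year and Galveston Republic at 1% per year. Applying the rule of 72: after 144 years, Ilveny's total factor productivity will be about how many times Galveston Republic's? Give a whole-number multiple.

Only the 1-point difference matters.
72/1 ≈ 72.00 years per doubling of the ratio; 144 years gives 2.00 doublings, so ≈ 4×.

≈ 4 times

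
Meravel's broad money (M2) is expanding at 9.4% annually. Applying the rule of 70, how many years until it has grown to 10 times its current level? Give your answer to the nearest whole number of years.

≈ 25 years

Doubling time ≈ 70/9.4 = 7.45 years.
10× is log₂ 10 ≈ 3.32 doublings, so ≈ 3.32 × 7.45 = 25 years.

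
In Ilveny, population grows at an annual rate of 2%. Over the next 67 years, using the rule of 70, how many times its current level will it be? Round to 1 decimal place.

around 3.8 times

Doubles every ≈ 35.00 years (70/2).
67 years is 1.91 doublings; 2^1.91 ≈ 3.8×.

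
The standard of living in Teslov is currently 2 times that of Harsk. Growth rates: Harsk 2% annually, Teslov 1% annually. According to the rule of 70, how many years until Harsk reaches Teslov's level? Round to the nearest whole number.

approximately 70 years

What matters is the difference: 1 pp.
Rule of 70 on the gap: the ratio halves every 70/1 ≈ 70.00 years.
A 2 times gap closes after 1 halving: 1 × 70.00 ≈ 70 years.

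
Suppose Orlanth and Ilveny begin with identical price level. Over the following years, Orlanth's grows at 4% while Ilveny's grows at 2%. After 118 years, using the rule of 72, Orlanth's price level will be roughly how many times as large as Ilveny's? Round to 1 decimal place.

Rate gap = 4% − 2% = 2 points.
The ratio doubles every 72/2 ≈ 36.00 years.
118/36.00 ≈ 3.28 doublings → ratio ≈ 2^3.28 ≈ 9.7.

about 9.7 times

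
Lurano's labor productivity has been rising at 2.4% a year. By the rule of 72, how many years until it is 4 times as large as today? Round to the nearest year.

Doubling time ≈ 72/2.4 = 30.00 years.
Getting to 4× needs 2 doublings: 2 × 30.00 ≈ 60 years.

60 years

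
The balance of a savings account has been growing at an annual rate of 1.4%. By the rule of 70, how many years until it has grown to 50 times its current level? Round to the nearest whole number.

One doubling takes 70/1.4 = 50.00 years.
Reaching 50× takes log₂(50) ≈ 5.64 doublings.
5.64 × 50.00 ≈ 282 years.

roughly 282 years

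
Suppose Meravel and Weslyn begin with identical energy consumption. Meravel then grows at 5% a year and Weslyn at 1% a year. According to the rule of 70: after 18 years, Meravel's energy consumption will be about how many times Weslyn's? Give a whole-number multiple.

Rate gap = 5% − 1% = 4 points.
The ratio doubles every 70/4 ≈ 17.50 years.
18/17.50 ≈ 1.03 doublings → ratio ≈ 2^1.03 ≈ 2.

approximately 2 times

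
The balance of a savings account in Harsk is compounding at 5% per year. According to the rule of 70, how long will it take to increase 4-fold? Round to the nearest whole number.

Doubling time ≈ 70/5 = 14.00 years.
4 = 2^2, so 2 doublings → 28 years.

about 28 years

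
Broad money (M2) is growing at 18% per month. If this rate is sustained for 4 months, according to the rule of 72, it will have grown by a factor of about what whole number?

Doubling time ≈ 72/18 = 4.00 months.
4/4.00 ≈ 1 doubling, so about 2^1 = 2×.

around 2 times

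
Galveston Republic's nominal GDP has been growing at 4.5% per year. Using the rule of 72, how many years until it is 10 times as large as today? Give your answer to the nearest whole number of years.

around 53 years

One doubling takes 72/4.5 = 16.00 years.
10× is log₂ 10 ≈ 3.32 doublings, so ≈ 3.32 × 16.00 = 53 years.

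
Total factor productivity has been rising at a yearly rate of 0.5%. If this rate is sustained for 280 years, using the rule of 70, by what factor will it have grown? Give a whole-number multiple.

approximately 4 times

70/0.5 ≈ 140.00 years per doubling.
280 years fits 2 doublings: 2^2 = 4.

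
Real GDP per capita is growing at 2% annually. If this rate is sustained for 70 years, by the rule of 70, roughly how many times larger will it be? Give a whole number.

At 2% one doubling takes ≈ 35.00 years; 70 years is 2 of them, so ×4.

≈ 4 times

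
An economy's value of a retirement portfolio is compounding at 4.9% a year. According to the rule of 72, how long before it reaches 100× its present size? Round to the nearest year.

One doubling takes 72/4.9 = 14.69 years.
100× is log₂ 100 ≈ 6.64 doublings, so ≈ 6.64 × 14.69 = 98 years.

roughly 98 years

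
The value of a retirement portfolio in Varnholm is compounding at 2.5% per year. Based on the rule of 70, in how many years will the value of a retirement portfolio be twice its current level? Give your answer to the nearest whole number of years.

Doubling time ≈ 70 / 2.5 = 28.00 years.

about 28 years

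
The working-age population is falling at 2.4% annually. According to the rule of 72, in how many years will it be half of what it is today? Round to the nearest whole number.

approximately 30 years

The rule works in reverse for decay: 72/2.4 ≈ 30.00 years to halve.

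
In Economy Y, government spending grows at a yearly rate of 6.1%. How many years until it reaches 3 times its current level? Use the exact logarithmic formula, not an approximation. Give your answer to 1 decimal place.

18.6 years

t = ln(3) / ln(1 + 0.061) = 1.0986 / 0.059212 ≈ 18.55.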